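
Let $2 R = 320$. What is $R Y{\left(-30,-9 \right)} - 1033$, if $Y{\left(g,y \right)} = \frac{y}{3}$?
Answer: $-1513$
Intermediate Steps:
$R = 160$ ($R = \frac{1}{2} \cdot 320 = 160$)
$Y{\left(g,y \right)} = \frac{y}{3}$ ($Y{\left(g,y \right)} = y \frac{1}{3} = \frac{y}{3}$)
$R Y{\left(-30,-9 \right)} - 1033 = 160 \cdot \frac{1}{3} \left(-9\right) - 1033 = 160 \left(-3\right) - 1033 = -480 - 1033 = -1513$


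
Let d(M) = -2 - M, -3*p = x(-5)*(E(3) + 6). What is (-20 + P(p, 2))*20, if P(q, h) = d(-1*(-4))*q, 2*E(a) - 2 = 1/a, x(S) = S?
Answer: -5500/3 ≈ -1833.3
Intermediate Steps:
E(a) = 1 + 1/(2*a)
p = 215/18 (p = -(-5)*((½ + 3)/3 + 6)/3 = -(-5)*((⅓)*(7/2) + 6)/3 = -(-5)*(7/6 + 6)/3 = -(-5)*43/(3*6) = -⅓*(-215/6) = 215/18 ≈ 11.944)
P(q, h) = -6*q (P(q, h) = (-2 - (-1)*(-4))*q = (-2 - 1*4)*q = (-2 - 4)*q = -6*q)
(-20 + P(p, 2))*20 = (-20 - 6*215/18)*20 = (-20 - 215/3)*20 = -275/3*20 = -5500/3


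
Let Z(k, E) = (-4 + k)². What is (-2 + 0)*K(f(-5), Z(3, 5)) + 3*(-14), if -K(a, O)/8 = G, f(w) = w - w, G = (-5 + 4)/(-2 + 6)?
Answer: -46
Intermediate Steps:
G = -¼ (G = -1/4 = -1*¼ = -¼ ≈ -0.25000)
f(w) = 0
K(a, O) = 2 (K(a, O) = -8*(-¼) = 2)
(-2 + 0)*K(f(-5), Z(3, 5)) + 3*(-14) = (-2 + 0)*2 + 3*(-14) = -2*2 - 42 = -4 - 42 = -46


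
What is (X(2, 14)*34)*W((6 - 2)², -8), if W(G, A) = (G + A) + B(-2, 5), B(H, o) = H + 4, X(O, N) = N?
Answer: 4760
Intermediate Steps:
B(H, o) = 4 + H
W(G, A) = 2 + A + G (W(G, A) = (G + A) + (4 - 2) = (A + G) + 2 = 2 + A + G)
(X(2, 14)*34)*W((6 - 2)², -8) = (14*34)*(2 - 8 + (6 - 2)²) = 476*(2 - 8 + 4²) = 476*(2 - 8 + 16) = 476*10 = 4760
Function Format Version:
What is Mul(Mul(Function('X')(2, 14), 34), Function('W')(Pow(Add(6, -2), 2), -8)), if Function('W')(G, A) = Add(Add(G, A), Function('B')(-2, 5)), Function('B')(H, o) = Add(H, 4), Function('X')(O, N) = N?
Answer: 4760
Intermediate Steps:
Function('B')(H, o) = Add(4, H)
Function('W')(G, A) = Add(2, A, G) (Function('W')(G, A) = Add(Add(G, A), Add(4, -2)) = Add(Add(A, G), 2) = Add(2, A, G))
Mul(Mul(Function('X')(2, 14), 34), Function('W')(Pow(Add(6, -2), 2), -8)) = Mul(Mul(14, 34), Add(2, -8, Pow(Add(6, -2), 2))) = Mul(476, Add(2, -8, Pow(4, 2))) = Mul(476, Add(2, -8, 16)) = Mul(476, 10) = 4760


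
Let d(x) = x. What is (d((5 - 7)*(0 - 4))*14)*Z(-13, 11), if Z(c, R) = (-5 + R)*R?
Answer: 7392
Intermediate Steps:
Z(c, R) = R*(-5 + R)
(d((5 - 7)*(0 - 4))*14)*Z(-13, 11) = (((5 - 7)*(0 - 4))*14)*(11*(-5 + 11)) = (-2*(-4)*14)*(11*6) = (8*14)*66 = 112*66 = 7392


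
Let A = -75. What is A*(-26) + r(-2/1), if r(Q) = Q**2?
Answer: 1954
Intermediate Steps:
A*(-26) + r(-2/1) = -75*(-26) + (-2/1)**2 = 1950 + (-2*1)**2 = 1950 + (-2)**2 = 1950 + 4 = 1954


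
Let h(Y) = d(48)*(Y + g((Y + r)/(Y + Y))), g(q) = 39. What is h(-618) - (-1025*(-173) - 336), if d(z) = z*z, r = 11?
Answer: -1511005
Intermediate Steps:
d(z) = z²
h(Y) = 89856 + 2304*Y (h(Y) = 48²*(Y + 39) = 2304*(39 + Y) = 89856 + 2304*Y)
h(-618) - (-1025*(-173) - 336) = (89856 + 2304*(-618)) - (-1025*(-173) - 336) = (89856 - 1423872) - (177325 - 336) = -1334016 - 1*176989 = -1334016 - 176989 = -1511005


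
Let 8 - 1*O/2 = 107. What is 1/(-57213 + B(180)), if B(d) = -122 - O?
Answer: -1/57137 ≈ -1.7502e-5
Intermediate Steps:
O = -198 (O = 16 - 2*107 = 16 - 214 = -198)
B(d) = 76 (B(d) = -122 - 1*(-198) = -122 + 198 = 76)
1/(-57213 + B(180)) = 1/(-57213 + 76) = 1/(-57137) = -1/57137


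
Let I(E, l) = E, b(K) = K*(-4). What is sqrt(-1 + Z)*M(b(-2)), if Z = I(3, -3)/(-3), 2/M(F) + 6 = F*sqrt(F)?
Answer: 16*I/119 + 3*I*sqrt(2)/119 ≈ 0.17011*I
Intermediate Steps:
b(K) = -4*K
M(F) = 2/(-6 + F**(3/2)) (M(F) = 2/(-6 + F*sqrt(F)) = 2/(-6 + F**(3/2)))
Z = -1 (Z = 3/(-3) = 3*(-1/3) = -1)
sqrt(-1 + Z)*M(b(-2)) = sqrt(-1 - 1)*(2/(-6 + (-4*(-2))**(3/2))) = sqrt(-2)*(2/(-6 + 8**(3/2))) = (I*sqrt(2))*(2/(-6 + 16*sqrt(2))) = 2*I*sqrt(2)/(-6 + 16*sqrt(2))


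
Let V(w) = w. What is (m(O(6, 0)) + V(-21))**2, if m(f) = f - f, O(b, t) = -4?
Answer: 441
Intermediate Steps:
m(f) = 0
(m(O(6, 0)) + V(-21))**2 = (0 - 21)**2 = (-21)**2 = 441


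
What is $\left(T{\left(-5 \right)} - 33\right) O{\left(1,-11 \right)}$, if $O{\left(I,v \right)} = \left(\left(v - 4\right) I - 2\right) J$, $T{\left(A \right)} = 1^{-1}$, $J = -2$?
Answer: $-1088$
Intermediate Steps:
$T{\left(A \right)} = 1$
$O{\left(I,v \right)} = 4 - 2 I \left(-4 + v\right)$ ($O{\left(I,v \right)} = \left(\left(v - 4\right) I - 2\right) \left(-2\right) = \left(\left(-4 + v\right) I - 2\right) \left(-2\right) = \left(I \left(-4 + v\right) - 2\right) \left(-2\right) = \left(-2 + I \left(-4 + v\right)\right) \left(-2\right) = 4 - 2 I \left(-4 + v\right)$)
$\left(T{\left(-5 \right)} - 33\right) O{\left(1,-11 \right)} = \left(1 - 33\right) \left(4 + 8 \cdot 1 - 2 \left(-11\right)\right) = - 32 \left(4 + 8 + 22\right) = \left(-32\right) 34 = -1088$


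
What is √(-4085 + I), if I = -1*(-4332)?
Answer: √247 ≈ 15.716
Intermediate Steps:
I = 4332
√(-4085 + I) = √(-4085 + 4332) = √247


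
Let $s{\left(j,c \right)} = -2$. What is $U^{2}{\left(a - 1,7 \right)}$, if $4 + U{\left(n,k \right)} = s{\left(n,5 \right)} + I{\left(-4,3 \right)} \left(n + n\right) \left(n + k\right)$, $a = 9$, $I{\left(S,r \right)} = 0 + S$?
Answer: $933156$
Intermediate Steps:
$I{\left(S,r \right)} = S$
$U{\left(n,k \right)} = -6 - 8 n \left(k + n\right)$ ($U{\left(n,k \right)} = -4 - \left(2 + 4 \left(n + n\right) \left(n + k\right)\right) = -4 - \left(2 + 4 \cdot 2 n \left(k + n\right)\right) = -4 - \left(2 + 8 n \left(k + n\right)\right) = -6 - 8 n \left(k + n\right)$)
$U^{2}{\left(a - 1,7 \right)} = \left(-6 - 8 \left(9 - 1\right)^{2} - 56 \left(9 - 1\right)\right)^{2} = \left(-6 - 8 \cdot 8^{2} - 56 \cdot 8\right)^{2} = \left(-6 - 512 - 448\right)^{2} = \left(-966\right)^{2} = 933156$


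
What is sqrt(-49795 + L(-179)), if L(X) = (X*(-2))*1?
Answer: 3*I*sqrt(5493) ≈ 222.34*I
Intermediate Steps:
L(X) = -2*X (L(X) = -2*X*1 = -2*X)
sqrt(-49795 + L(-179)) = sqrt(-49795 - 2*(-179)) = sqrt(-49795 + 358) = sqrt(-49437) = 3*I*sqrt(5493)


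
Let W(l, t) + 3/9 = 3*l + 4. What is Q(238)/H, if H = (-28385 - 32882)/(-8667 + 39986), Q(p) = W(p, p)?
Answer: -67429807/183801 ≈ -366.86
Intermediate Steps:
W(l, t) = 11/3 + 3*l (W(l, t) = -1/3 + (3*l + 4) = -1/3 + (4 + 3*l) = 11/3 + 3*l)
Q(p) = 11/3 + 3*p
H = -61267/31319 ≈ -1.9562
Q(238)/H = (11/3 + 3*238)/(-61267/31319) = (11/3 + 714)*(-31319/61267) = (2153/3)*(-31319/61267) = -67429807/183801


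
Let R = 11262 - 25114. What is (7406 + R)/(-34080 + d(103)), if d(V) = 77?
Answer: 6446/34003 ≈ 0.18957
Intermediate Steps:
R = -13852
(7406 + R)/(-34080 + d(103)) = (7406 - 13852)/(-34080 + 77) = -6446/(-34003) = -6446*(-1/34003) = 6446/34003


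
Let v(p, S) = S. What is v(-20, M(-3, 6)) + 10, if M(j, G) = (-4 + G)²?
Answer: 14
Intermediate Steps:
v(-20, M(-3, 6)) + 10 = (-4 + 6)² + 10 = 2² + 10 = 4 + 10 = 14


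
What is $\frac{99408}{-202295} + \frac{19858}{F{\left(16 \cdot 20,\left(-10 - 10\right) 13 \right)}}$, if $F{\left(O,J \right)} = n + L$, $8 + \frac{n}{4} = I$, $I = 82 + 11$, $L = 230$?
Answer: $\frac{79210231}{2306163} \approx 34.347$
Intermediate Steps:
$I = 93$
$n = 340$ ($n = -32 + 4 \cdot 93 = -32 + 372 = 340$)
$F{\left(O,J \right)} = 570$ ($F{\left(O,J \right)} = 340 + 230 = 570$)
$\frac{99408}{-202295} + \frac{19858}{F{\left(16 \cdot 20,\left(-10 - 10\right) 13 \right)}} = \frac{99408}{-202295} + \frac{19858}{570} = 99408 \left(- \frac{1}{202295}\right) + 19858 \cdot \frac{1}{570} = - \frac{99408}{202295} + \frac{9929}{285} = \frac{79210231}{2306163}$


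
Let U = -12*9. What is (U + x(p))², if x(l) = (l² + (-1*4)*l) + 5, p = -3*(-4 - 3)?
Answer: 64516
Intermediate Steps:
U = -108
p = 21 (p = -3*(-7) = 21)
x(l) = 5 + l² - 4*l (x(l) = (l² - 4*l) + 5 = 5 + l² - 4*l)
(U + x(p))² = (-108 + (5 + 21² - 4*21))² = (-108 + (5 + 441 - 84))² = (-108 + 362)² = 254² = 64516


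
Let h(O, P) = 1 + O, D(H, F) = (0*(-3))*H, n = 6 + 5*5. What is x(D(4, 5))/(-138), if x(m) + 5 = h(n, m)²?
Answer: -1019/138 ≈ -7.3841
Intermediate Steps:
n = 31 (n = 6 + 25 = 31)
D(H, F) = 0 (D(H, F) = 0*H = 0)
x(m) = 1019 (x(m) = -5 + (1 + 31)² = -5 + 32² = -5 + 1024 = 1019)
x(D(4, 5))/(-138) = 1019/(-138) = 1019*(-1/138) = -1019/138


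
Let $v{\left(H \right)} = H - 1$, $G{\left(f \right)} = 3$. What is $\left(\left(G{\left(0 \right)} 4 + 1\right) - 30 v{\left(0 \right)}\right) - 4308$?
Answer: $-4265$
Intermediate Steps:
$v{\left(H \right)} = -1 + H$ ($v{\left(H \right)} = H - 1 = -1 + H$)
$\left(\left(G{\left(0 \right)} 4 + 1\right) - 30 v{\left(0 \right)}\right) - 4308 = \left(\left(3 \cdot 4 + 1\right) - 30 \left(-1 + 0\right)\right) - 4308 = \left(\left(12 + 1\right) - -30\right) - 4308 = \left(13 + 30\right) - 4308 = 43 - 4308 = -4265$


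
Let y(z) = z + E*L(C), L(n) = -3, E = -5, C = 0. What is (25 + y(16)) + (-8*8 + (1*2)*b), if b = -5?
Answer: -18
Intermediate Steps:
y(z) = 15 + z (y(z) = z - 5*(-3) = z + 15 = 15 + z)
(25 + y(16)) + (-8*8 + (1*2)*b) = (25 + (15 + 16)) + (-8*8 + (1*2)*(-5)) = (25 + 31) + (-64 + 2*(-5)) = 56 + (-64 - 10) = 56 - 74 = -18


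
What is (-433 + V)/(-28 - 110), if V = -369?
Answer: 401/69 ≈ 5.8116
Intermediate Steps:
(-433 + V)/(-28 - 110) = (-433 - 369)/(-28 - 110) = -802/(-138) = -802*(-1/138) = 401/69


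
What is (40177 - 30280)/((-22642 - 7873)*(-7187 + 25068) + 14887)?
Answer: -9897/545623828 ≈ -1.8139e-5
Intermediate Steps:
(40177 - 30280)/((-22642 - 7873)*(-7187 + 25068) + 14887) = 9897/(-30515*17881 + 14887) = 9897/(-545638715 + 14887) = 9897/(-545623828) = 9897*(-1/545623828) = -9897/545623828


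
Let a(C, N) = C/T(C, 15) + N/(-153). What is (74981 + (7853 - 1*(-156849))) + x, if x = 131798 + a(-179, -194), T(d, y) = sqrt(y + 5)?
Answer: 56836787/153 - 179*sqrt(5)/10 ≈ 3.7144e+5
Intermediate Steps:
T(d, y) = sqrt(5 + y)
a(C, N) = -N/153 + C*sqrt(5)/10 (a(C, N) = C/(sqrt(5 + 15)) + N/(-153) = C/(sqrt(20)) + N*(-1/153) = C/((2*sqrt(5))) - N/153 = C*(sqrt(5)/10) - N/153 = C*sqrt(5)/10 - N/153 = -N/153 + C*sqrt(5)/10)
x = 20165288/153 - 179*sqrt(5)/10 (x = 131798 + (-1/153*(-194) + (1/10)*(-179)*sqrt(5)) = 131798 + (194/153 - 179*sqrt(5)/10) = 20165288/153 - 179*sqrt(5)/10 ≈ 1.3176e+5)
(74981 + (7853 - 1*(-156849))) + x = (74981 + (7853 - 1*(-156849))) + (20165288/153 - 179*sqrt(5)/10) = (74981 + (7853 + 156849)) + (20165288/153 - 179*sqrt(5)/10) = (74981 + 164702) + (20165288/153 - 179*sqrt(5)/10) = 239683 + (20165288/153 - 179*sqrt(5)/10) = 56836787/153 - 179*sqrt(5)/10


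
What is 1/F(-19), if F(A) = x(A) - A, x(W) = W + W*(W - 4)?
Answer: 1/437 ≈ 0.0022883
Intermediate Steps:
x(W) = W + W*(-4 + W)
F(A) = -A + A*(-3 + A) (F(A) = A*(-3 + A) - A = -A + A*(-3 + A))
1/F(-19) = 1/(-19*(-4 - 19)) = 1/(-19*(-23)) = 1/437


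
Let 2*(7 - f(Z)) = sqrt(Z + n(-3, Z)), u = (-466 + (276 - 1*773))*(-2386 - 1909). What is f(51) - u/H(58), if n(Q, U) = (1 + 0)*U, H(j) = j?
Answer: -4135679/58 - sqrt(102)/2 ≈ -71310.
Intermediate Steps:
n(Q, U) = U (n(Q, U) = 1*U = U)
u = 4136085 (u = (-466 + (276 - 773))*(-4295) = (-466 - 497)*(-4295) = -963*(-4295) = 4136085)
f(Z) = 7 - sqrt(2)*sqrt(Z)/2 (f(Z) = 7 - sqrt(Z + Z)/2 = 7 - sqrt(2)*sqrt(Z)/2)
f(51) - u/H(58) = (7 - sqrt(2)*sqrt(51)/2) - 4136085/58 = (7 - sqrt(102)/2) - 4136085/58 = -4135679/58 - sqrt(102)/2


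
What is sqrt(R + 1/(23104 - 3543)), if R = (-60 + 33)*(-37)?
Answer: 8*sqrt(5972657935)/19561 ≈ 31.607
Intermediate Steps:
R = 999 (R = -27*(-37) = 999)
sqrt(R + 1/(23104 - 3543)) = sqrt(999 + 1/(23104 - 3543)) = sqrt(999 + 1/19561) = sqrt(19541440/19561) = 8*sqrt(5972657935)/19561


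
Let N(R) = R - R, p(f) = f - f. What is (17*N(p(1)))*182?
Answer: 0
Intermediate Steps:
p(f) = 0
N(R) = 0
(17*N(p(1)))*182 = (17*0)*182 = 0*182 = 0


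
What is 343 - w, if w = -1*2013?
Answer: 2356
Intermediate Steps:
w = -2013
343 - w = 343 - 1*(-2013) = 343 + 2013 = 2356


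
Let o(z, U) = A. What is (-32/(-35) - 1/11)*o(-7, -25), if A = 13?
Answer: 4121/385 ≈ 10.704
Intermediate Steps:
o(z, U) = 13
(-32/(-35) - 1/11)*o(-7, -25) = (-32/(-35) - 1/11)*13 = (-32*(-1/35) - 1*1/11)*13 = (32/35 - 1/11)*13 = (317/385)*13 = 4121/385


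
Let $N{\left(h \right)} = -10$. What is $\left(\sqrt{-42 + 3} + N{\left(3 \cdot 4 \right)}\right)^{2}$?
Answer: $\left(10 - i \sqrt{39}\right)^{2} \approx 61.0 - 124.9 i$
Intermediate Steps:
$\left(\sqrt{-42 + 3} + N{\left(3 \cdot 4 \right)}\right)^{2} = \left(\sqrt{-42 + 3} - 10\right)^{2} = \left(\sqrt{-39} - 10\right)^{2} = \left(i \sqrt{39} - 10\right)^{2} = \left(-10 + i \sqrt{39}\right)^{2}$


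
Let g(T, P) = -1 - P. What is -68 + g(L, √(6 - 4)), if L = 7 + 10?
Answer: -69 - √2 ≈ -70.414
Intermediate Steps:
L = 17
-68 + g(L, √(6 - 4)) = -68 + (-1 - √(6 - 4)) = -68 + (-1 - √2) = -69 - √2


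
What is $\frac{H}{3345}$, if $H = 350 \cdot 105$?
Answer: $\frac{2450}{223} \approx 10.987$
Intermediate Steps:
$H = 36750$
$\frac{H}{3345} = \frac{36750}{3345} = 36750 \cdot \frac{1}{3345} = \frac{2450}{223}$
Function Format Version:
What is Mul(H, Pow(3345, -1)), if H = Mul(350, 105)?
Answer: Rational(2450, 223) ≈ 10.987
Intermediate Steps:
H = 36750
Mul(H, Pow(3345, -1)) = Mul(36750, Pow(3345, -1)) = Mul(36750, Rational(1, 3345)) = Rational(2450, 223)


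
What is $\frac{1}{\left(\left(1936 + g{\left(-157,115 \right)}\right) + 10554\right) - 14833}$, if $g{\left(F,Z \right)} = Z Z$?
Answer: $\frac{1}{10882} \approx 9.1895 \cdot 10^{-5}$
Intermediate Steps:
$g{\left(F,Z \right)} = Z^{2}$
$\frac{1}{\left(\left(1936 + g{\left(-157,115 \right)}\right) + 10554\right) - 14833} = \frac{1}{\left(\left(1936 + 115^{2}\right) + 10554\right) - 14833} = \frac{1}{\left(\left(1936 + 13225\right) + 10554\right) - 14833} = \frac{1}{\left(15161 + 10554\right) - 14833} = \frac{1}{25715 - 14833} = \frac{1}{10882}$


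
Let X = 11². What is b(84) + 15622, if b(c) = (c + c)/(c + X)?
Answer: 3202678/205 ≈ 15623.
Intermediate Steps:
X = 121
b(c) = 2*c/(121 + c) (b(c) = (c + c)/(c + 121) = (2*c)/(121 + c) = 2*c/(121 + c))
b(84) + 15622 = 2*84/(121 + 84) + 15622 = 2*84/205 + 15622 = 2*84*(1/205) + 15622 = 168/205 + 15622 = 3202678/205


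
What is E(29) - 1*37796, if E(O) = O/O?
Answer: -37795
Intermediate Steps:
E(O) = 1
E(29) - 1*37796 = 1 - 1*37796 = 1 - 37796 = -37795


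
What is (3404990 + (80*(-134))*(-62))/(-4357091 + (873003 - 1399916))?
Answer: -2034815/2442002 ≈ -0.83326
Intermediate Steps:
(3404990 + (80*(-134))*(-62))/(-4357091 + (873003 - 1399916)) = (3404990 - 10720*(-62))/(-4357091 - 526913) = (3404990 + 664640)/(-4884004) = 4069630*(-1/4884004) = -2034815/2442002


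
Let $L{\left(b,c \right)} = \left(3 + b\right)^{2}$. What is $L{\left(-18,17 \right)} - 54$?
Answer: $171$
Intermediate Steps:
$L{\left(-18,17 \right)} - 54 = \left(3 - 18\right)^{2} - 54 = \left(-15\right)^{2} - 54 = 225 - 54 = 171$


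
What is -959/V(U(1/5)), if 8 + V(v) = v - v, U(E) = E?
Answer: 959/8 ≈ 119.88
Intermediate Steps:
V(v) = -8 (V(v) = -8 + (v - v) = -8 + 0 = -8)
-959/V(U(1/5)) = -959/(-8) = -959*(-⅛) = 959/8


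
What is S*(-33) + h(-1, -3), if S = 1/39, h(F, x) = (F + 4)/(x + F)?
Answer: -83/52 ≈ -1.5962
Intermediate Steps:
h(F, x) = (4 + F)/(F + x)
S = 1/39 ≈ 0.025641
S*(-33) + h(-1, -3) = (1/39)*(-33) + (4 - 1)/(-1 - 3) = -11/13 + 3/(-4) = -11/13 - ¼*3 = -11/13 - ¾ = -83/52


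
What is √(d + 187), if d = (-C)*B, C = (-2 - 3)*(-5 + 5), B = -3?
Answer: √187 ≈ 13.675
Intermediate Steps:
C = 0 (C = -5*0 = 0)
d = 0 (d = -1*0*(-3) = 0*(-3) = 0)
√(d + 187) = √(0 + 187) = √187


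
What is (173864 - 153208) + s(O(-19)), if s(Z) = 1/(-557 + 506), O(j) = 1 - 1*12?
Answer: 1053455/51 ≈ 20656.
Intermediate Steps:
O(j) = -11 (O(j) = 1 - 12 = -11)
s(Z) = -1/51 (s(Z) = 1/(-51) = -1/51)
(173864 - 153208) + s(O(-19)) = (173864 - 153208) - 1/51 = 20656 - 1/51 = 1053455/51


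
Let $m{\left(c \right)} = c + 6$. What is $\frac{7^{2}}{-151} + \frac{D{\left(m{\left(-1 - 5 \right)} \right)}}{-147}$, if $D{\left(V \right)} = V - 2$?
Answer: $- \frac{6901}{22197} \approx -0.3109$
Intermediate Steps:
$m{\left(c \right)} = 6 + c$
$D{\left(V \right)} = -2 + V$
$\frac{7^{2}}{-151} + \frac{D{\left(m{\left(-1 - 5 \right)} \right)}}{-147} = \frac{7^{2}}{-151} + \frac{-2 + \left(6 - 6\right)}{-147} = 49 \left(- \frac{1}{151}\right) + \left(-2 + \left(6 - 6\right)\right) \left(- \frac{1}{147}\right) = - \frac{49}{151} + \left(-2 + 0\right) \left(- \frac{1}{147}\right) = - \frac{49}{151} - - \frac{2}{147} = - \frac{49}{151} + \frac{2}{147} = - \frac{6901}{22197}$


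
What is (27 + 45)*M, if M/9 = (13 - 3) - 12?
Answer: -1296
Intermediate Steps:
M = -18 (M = 9*((13 - 3) - 12) = 9*(10 - 12) = 9*(-2) = -18)
(27 + 45)*M = (27 + 45)*(-18) = 72*(-18) = -1296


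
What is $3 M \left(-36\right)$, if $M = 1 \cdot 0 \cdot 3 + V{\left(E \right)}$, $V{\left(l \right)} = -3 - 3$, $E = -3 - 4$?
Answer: $648$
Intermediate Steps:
$E = -7$
$V{\left(l \right)} = -6$ ($V{\left(l \right)} = -3 - 3 = -6$)
$M = -6$ ($M = 1 \cdot 0 \cdot 3 - 6 = 0 \cdot 3 - 6 = 0 - 6 = -6$)
$3 M \left(-36\right) = 3 \left(-6\right) \left(-36\right) = \left(-18\right) \left(-36\right) = 648$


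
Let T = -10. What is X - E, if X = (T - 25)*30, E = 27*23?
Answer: -1671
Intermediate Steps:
E = 621
X = -1050 (X = (-10 - 25)*30 = -35*30 = -1050)
X - E = -1050 - 1*621 = -1050 - 621 = -1671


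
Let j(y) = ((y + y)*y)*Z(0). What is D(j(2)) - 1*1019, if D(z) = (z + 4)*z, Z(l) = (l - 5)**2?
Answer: 39781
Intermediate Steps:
Z(l) = (-5 + l)**2
j(y) = 50*y**2 (j(y) = ((y + y)*y)*(-5 + 0)**2 = ((2*y)*y)*(-5)**2 = (2*y**2)*25 = 50*y**2)
D(z) = z*(4 + z) (D(z) = (4 + z)*z = z*(4 + z))
D(j(2)) - 1*1019 = (50*2**2)*(4 + 50*2**2) - 1*1019 = (50*4)*(4 + 50*4) - 1019 = 200*(4 + 200) - 1019 = 200*204 - 1019 = 40800 - 1019 = 39781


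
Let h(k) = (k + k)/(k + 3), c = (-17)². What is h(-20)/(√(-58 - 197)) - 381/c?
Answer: -381/289 - 8*I*√255/867 ≈ -1.3183 - 0.14735*I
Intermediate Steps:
c = 289
h(k) = 2*k/(3 + k) (h(k) = (2*k)/(3 + k) = 2*k/(3 + k))
h(-20)/(√(-58 - 197)) - 381/c = (2*(-20)/(3 - 20))/(√(-58 - 197)) - 381/289 = (2*(-20)/(-17))/(√(-255)) - 381*1/289 = (2*(-20)*(-1/17))/((I*√255)) - 381/289 = 40*(-I*√255/255)/17 - 381/289 = -8*I*√255/867 - 381/289 = -381/289 - 8*I*√255/867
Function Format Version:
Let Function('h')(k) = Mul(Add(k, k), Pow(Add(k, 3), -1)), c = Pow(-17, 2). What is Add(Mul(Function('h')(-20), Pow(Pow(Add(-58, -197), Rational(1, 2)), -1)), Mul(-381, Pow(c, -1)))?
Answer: Add(Rational(-381, 289), Mul(Rational(-8, 867), I, Pow(255, Rational(1, 2)))) ≈ Add(-1.3183, Mul(-0.14735, I))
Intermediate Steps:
c = 289
Function('h')(k) = Mul(2, k, Pow(Add(3, k), -1)) (Function('h')(k) = Mul(Mul(2, k), Pow(Add(3, k), -1)) = Mul(2, k, Pow(Add(3, k), -1)))
Add(Mul(Function('h')(-20), Pow(Pow(Add(-58, -197), Rational(1, 2)), -1)), Mul(-381, Pow(c, -1))) = Add(Mul(Mul(2, -20, Pow(Add(3, -20), -1)), Pow(Pow(Add(-58, -197), Rational(1, 2)), -1)), Mul(-381, Pow(289, -1))) = Add(Mul(Mul(2, -20, Pow(-17, -1)), Pow(Pow(-255, Rational(1, 2)), -1)), Mul(-381, Rational(1, 289))) = Add(Mul(Mul(2, -20, Rational(-1, 17)), Pow(Mul(I, Pow(255, Rational(1, 2))), -1)), Rational(-381, 289)) = Add(Mul(Rational(40, 17), Mul(Rational(-1, 255), I, Pow(255, Rational(1, 2)))), Rational(-381, 289)) = Add(Mul(Rational(-8, 867), I, Pow(255, Rational(1, 2))), Rational(-381, 289)) = Add(Rational(-381, 289), Mul(Rational(-8, 867), I, Pow(255, Rational(1, 2))))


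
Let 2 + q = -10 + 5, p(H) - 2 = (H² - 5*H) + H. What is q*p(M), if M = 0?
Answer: -14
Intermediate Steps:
p(H) = 2 + H² - 4*H (p(H) = 2 + ((H² - 5*H) + H) = 2 + (H² - 4*H) = 2 + H² - 4*H)
q = -7 (q = -2 + (-10 + 5) = -2 - 5 = -7)
q*p(M) = -7*(2 + 0² - 4*0) = -7*(2 + 0 + 0) = -7*2 = -14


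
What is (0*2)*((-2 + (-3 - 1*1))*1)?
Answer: 0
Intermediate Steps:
(0*2)*((-2 + (-3 - 1*1))*1) = 0*((-2 + (-3 - 1))*1) = 0*((-2 - 4)*1) = 0*(-6*1) = 0*(-6) = 0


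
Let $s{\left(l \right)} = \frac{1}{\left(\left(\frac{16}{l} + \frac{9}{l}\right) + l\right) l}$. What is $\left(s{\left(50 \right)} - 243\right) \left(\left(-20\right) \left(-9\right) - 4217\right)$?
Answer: $\frac{2476998238}{2525} \approx 9.8099 \cdot 10^{5}$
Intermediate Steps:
$s{\left(l \right)} = \frac{1}{l \left(l + \frac{25}{l}\right)}$ ($s{\left(l \right)} = \frac{1}{\left(\frac{25}{l} + l\right) l} = \frac{1}{\left(l + \frac{25}{l}\right) l} = \frac{1}{l \left(l + \frac{25}{l}\right)}$)
$\left(s{\left(50 \right)} - 243\right) \left(\left(-20\right) \left(-9\right) - 4217\right) = \left(\frac{1}{25 + 50^{2}} - 243\right) \left(\left(-20\right) \left(-9\right) - 4217\right) = \left(\frac{1}{25 + 2500} - 243\right) \left(180 - 4217\right) = \left(\frac{1}{2525} - 243\right) \left(-4037\right) = \left(- \frac{613574}{2525}\right) \left(-4037\right) = \frac{2476998238}{2525}$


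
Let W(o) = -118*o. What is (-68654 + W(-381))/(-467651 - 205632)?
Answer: 23696/673283 ≈ 0.035195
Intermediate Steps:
(-68654 + W(-381))/(-467651 - 205632) = (-68654 - 118*(-381))/(-467651 - 205632) = (-68654 + 44958)/(-673283) = -23696*(-1/673283) = 23696/673283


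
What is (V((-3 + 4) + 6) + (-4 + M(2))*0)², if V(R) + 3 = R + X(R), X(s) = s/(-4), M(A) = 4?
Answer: 81/16 ≈ 5.0625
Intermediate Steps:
X(s) = -s/4 (X(s) = s*(-¼) = -s/4)
V(R) = -3 + 3*R/4 (V(R) = -3 + (R - R/4) = -3 + 3*R/4)
(V((-3 + 4) + 6) + (-4 + M(2))*0)² = ((-3 + 3*((-3 + 4) + 6)/4) + (-4 + 4)*0)² = ((-3 + 3*(1 + 6)/4) + 0*0)² = ((-3 + (¾)*7) + 0)² = ((-3 + 21/4) + 0)² = (9/4 + 0)² = (9/4)² = 81/16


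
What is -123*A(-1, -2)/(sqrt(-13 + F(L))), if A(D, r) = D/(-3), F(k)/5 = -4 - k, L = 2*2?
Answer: 41*I*sqrt(53)/53 ≈ 5.6318*I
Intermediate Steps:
L = 4
F(k) = -20 - 5*k (F(k) = 5*(-4 - k) = -20 - 5*k)
A(D, r) = -D/3 (A(D, r) = D*(-1/3) = -D/3)
-123*A(-1, -2)/(sqrt(-13 + F(L))) = -123*(-1/3*(-1))/(sqrt(-13 + (-20 - 5*4))) = -41/(sqrt(-13 + (-20 - 20))) = -41/(sqrt(-13 - 40)) = -41/(sqrt(-53)) = -41/(I*sqrt(53)) = -41*(-I*sqrt(53)/53) = -(-41)*I*sqrt(53)/53 = 41*I*sqrt(53)/53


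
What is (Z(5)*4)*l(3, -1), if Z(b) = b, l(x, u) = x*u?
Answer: -60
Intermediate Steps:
l(x, u) = u*x
(Z(5)*4)*l(3, -1) = (5*4)*(-1*3) = 20*(-3) = -60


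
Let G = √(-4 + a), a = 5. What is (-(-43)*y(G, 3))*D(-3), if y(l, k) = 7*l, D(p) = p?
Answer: -903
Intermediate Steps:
G = 1 (G = √(-4 + 5) = √1 = 1)
(-(-43)*y(G, 3))*D(-3) = -(-43)*7*1*(-3) = -(-43)*7*(-3) = -43*(-7)*(-3) = 301*(-3) = -903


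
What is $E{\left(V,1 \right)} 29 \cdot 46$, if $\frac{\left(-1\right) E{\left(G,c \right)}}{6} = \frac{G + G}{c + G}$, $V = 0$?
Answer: $0$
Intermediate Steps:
$E{\left(G,c \right)} = - \frac{12 G}{G + c}$ ($E{\left(G,c \right)} = - 6 \frac{G + G}{c + G} = - 6 \frac{2 G}{G + c} = - \frac{12 G}{G + c}$)
$E{\left(V,1 \right)} 29 \cdot 46 = \left(-12\right) 0 \frac{1}{0 + 1} \cdot 29 \cdot 46 = \left(-12\right) 0 \cdot 1^{-1} \cdot 29 \cdot 46 = \left(-12\right) 0 \cdot 1 \cdot 29 \cdot 46 = 0 \cdot 29 \cdot 46 = 0 \cdot 46 = 0$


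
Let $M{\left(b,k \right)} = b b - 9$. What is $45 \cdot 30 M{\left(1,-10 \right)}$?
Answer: $-10800$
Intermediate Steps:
$M{\left(b,k \right)} = -9 + b^{2}$ ($M{\left(b,k \right)} = b^{2} - 9 = -9 + b^{2}$)
$45 \cdot 30 M{\left(1,-10 \right)} = 45 \cdot 30 \left(-9 + 1^{2}\right) = 1350 \left(-9 + 1\right) = 1350 \left(-8\right) = -10800$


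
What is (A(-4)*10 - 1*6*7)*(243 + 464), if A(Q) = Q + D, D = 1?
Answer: -50904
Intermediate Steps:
A(Q) = 1 + Q (A(Q) = Q + 1 = 1 + Q)
(A(-4)*10 - 1*6*7)*(243 + 464) = ((1 - 4)*10 - 1*6*7)*(243 + 464) = (-3*10 - 6*7)*707 = (-30 - 42)*707 = -72*707 = -50904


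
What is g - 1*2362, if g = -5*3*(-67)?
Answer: -1357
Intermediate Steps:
g = 1005 (g = -15*(-67) = 1005)
g - 1*2362 = 1005 - 1*2362 = 1005 - 2362 = -1357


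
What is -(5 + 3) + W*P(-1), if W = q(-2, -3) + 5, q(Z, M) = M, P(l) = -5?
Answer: -18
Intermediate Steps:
W = 2 (W = -3 + 5 = 2)
-(5 + 3) + W*P(-1) = -(5 + 3) + 2*(-5) = -1*8 - 10 = -8 - 10 = -18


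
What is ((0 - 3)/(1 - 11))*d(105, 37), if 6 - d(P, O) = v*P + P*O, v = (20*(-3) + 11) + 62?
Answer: -7866/5 ≈ -1573.2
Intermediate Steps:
v = 13 (v = (-60 + 11) + 62 = -49 + 62 = 13)
d(P, O) = 6 - 13*P - O*P (d(P, O) = 6 - (13*P + P*O) = 6 - (13*P + O*P) = 6 + (-13*P - O*P) = 6 - 13*P - O*P)
((0 - 3)/(1 - 11))*d(105, 37) = ((0 - 3)/(1 - 11))*(6 - 13*105 - 1*37*105) = (-3/(-10))*(6 - 1365 - 3885) = -3*(-⅒)*(-5244) = (3/10)*(-5244) = -7866/5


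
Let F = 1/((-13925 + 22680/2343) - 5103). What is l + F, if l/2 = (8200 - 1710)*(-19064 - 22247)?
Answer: -7964592988109021/14853308 ≈ -5.3622e+8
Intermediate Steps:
l = -536216780 (l = 2*((8200 - 1710)*(-19064 - 22247)) = 2*(6490*(-41311)) = 2*(-268108390) = -536216780)
F = -781/14853308 (F = 1/((-13925 + 22680*(1/2343)) - 5103) = 1/((-13925 + 7560/781) - 5103) = 1/(-10867865/781 - 5103) = 1/(-14853308/781) = -781/14853308 ≈ -5.2581e-5)
l + F = -536216780 - 781/14853308 = -7964592988109021/14853308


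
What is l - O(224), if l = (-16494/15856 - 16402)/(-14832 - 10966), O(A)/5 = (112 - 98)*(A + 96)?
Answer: -4581264542297/204526544 ≈ -22399.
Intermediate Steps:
O(A) = 6720 + 70*A (O(A) = 5*((112 - 98)*(A + 96)) = 5*(14*(96 + A)) = 5*(1344 + 14*A) = 6720 + 70*A)
l = 130043303/204526544 (l = (-16494*1/15856 - 16402)/(-25798) = (-8247/7928 - 16402)*(-1/25798) = -130043303/7928*(-1/25798) = 130043303/204526544 ≈ 0.63583)
l - O(224) = 130043303/204526544 - (6720 + 70*224) = 130043303/204526544 - (6720 + 15680) = 130043303/204526544 - 1*22400 = 130043303/204526544 - 22400 = -4581264542297/204526544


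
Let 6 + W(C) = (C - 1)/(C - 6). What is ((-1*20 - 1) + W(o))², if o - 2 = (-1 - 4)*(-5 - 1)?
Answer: 450241/676 ≈ 666.04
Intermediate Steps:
o = 32 (o = 2 + (-1 - 4)*(-5 - 1) = 2 - 5*(-6) = 2 + 30 = 32)
W(C) = -6 + (-1 + C)/(-6 + C) (W(C) = -6 + (C - 1)/(C - 6) = -6 + (-1 + C)/(-6 + C))
((-1*20 - 1) + W(o))² = ((-1*20 - 1) + 5*(7 - 1*32)/(-6 + 32))² = ((-20 - 1) + 5*(7 - 32)/26)² = (-21 + 5*(1/26)*(-25))² = (-21 - 125/26)² = (-671/26)² = 450241/676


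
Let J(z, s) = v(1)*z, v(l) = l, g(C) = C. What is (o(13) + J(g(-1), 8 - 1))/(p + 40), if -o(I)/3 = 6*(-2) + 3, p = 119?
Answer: 26/159 ≈ 0.16352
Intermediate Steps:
J(z, s) = z (J(z, s) = 1*z = z)
o(I) = 27 (o(I) = -3*(6*(-2) + 3) = -3*(-12 + 3) = -3*(-9) = 27)
(o(13) + J(g(-1), 8 - 1))/(p + 40) = (27 - 1)/(119 + 40) = 26/159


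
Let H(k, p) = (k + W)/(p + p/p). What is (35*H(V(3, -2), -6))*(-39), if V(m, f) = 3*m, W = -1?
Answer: 2184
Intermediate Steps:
H(k, p) = (-1 + k)/(1 + p) (H(k, p) = (k - 1)/(p + p/p) = (-1 + k)/(p + 1) = (-1 + k)/(1 + p))
(35*H(V(3, -2), -6))*(-39) = (35*((-1 + 3*3)/(1 - 6)))*(-39) = (35*((-1 + 9)/(-5)))*(-39) = (35*(-⅕*8))*(-39) = (35*(-8/5))*(-39) = -56*(-39) = 2184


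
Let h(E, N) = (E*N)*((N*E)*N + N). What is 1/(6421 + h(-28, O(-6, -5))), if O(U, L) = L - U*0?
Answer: -1/92279 ≈ -1.0837e-5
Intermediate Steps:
O(U, L) = L (O(U, L) = L - 1*0 = L + 0 = L)
h(E, N) = E*N*(N + E*N²) (h(E, N) = (E*N)*((E*N)*N + N) = (E*N)*(E*N² + N) = (E*N)*(N + E*N²) = E*N*(N + E*N²))
1/(6421 + h(-28, O(-6, -5))) = 1/(6421 - 28*(-5)²*(1 - 28*(-5))) = 1/(6421 - 28*25*(1 + 140)) = 1/(6421 - 28*25*141) = 1/(6421 - 98700) = 1/(-92279) = -1/92279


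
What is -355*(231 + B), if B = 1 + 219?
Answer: -160105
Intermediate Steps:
B = 220
-355*(231 + B) = -355*(231 + 220) = -355*451 = -160105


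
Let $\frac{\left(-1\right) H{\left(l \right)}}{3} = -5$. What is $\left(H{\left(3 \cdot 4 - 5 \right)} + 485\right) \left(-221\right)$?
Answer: $-110500$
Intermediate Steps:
$H{\left(l \right)} = 15$ ($H{\left(l \right)} = \left(-3\right) \left(-5\right) = 15$)
$\left(H{\left(3 \cdot 4 - 5 \right)} + 485\right) \left(-221\right) = \left(15 + 485\right) \left(-221\right) = 500 \left(-221\right) = -110500$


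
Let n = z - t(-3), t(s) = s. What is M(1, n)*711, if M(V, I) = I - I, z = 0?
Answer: 0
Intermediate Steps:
n = 3 (n = 0 - 1*(-3) = 0 + 3 = 3)
M(V, I) = 0
M(1, n)*711 = 0*711 = 0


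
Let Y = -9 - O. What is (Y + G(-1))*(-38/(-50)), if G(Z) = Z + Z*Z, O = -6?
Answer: -57/25 ≈ -2.2800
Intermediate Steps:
G(Z) = Z + Z²
Y = -3 (Y = -9 - 1*(-6) = -9 + 6 = -3)
(Y + G(-1))*(-38/(-50)) = (-3 - (1 - 1))*(-38/(-50)) = (-3 - 1*0)*(-38*(-1/50)) = (-3 + 0)*(19/25) = -3*19/25 = -57/25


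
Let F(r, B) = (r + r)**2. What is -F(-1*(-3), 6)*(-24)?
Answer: 864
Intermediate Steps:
F(r, B) = 4*r**2 (F(r, B) = (2*r)**2 = 4*r**2)
-F(-1*(-3), 6)*(-24) = -4*(-1*(-3))**2*(-24) = -4*3**2*(-24) = -4*9*(-24) = -1*36*(-24) = -36*(-24) = 864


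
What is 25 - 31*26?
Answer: -781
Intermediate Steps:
25 - 31*26 = 25 - 806 = -781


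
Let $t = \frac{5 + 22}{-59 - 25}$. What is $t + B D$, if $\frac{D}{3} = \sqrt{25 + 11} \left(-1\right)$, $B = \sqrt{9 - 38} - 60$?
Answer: $\frac{30231}{28} - 18 i \sqrt{29} \approx 1079.7 - 96.933 i$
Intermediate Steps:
$B = -60 + i \sqrt{29}$ ($B = \sqrt{-29} - 60 = i \sqrt{29} - 60 = -60 + i \sqrt{29} \approx -60.0 + 5.3852 i$)
$t = - \frac{9}{28}$ ($t = \frac{27}{-84} = 27 \left(- \frac{1}{84}\right) = - \frac{9}{28} \approx -0.32143$)
$D = -18$ ($D = 3 \sqrt{25 + 11} \left(-1\right) = 3 \sqrt{36} \left(-1\right) = 3 \cdot 6 \left(-1\right) = 3 \left(-6\right) = -18$)
$t + B D = - \frac{9}{28} + \left(-60 + i \sqrt{29}\right) \left(-18\right) = - \frac{9}{28} + \left(1080 - 18 i \sqrt{29}\right) = \frac{30231}{28} - 18 i \sqrt{29}$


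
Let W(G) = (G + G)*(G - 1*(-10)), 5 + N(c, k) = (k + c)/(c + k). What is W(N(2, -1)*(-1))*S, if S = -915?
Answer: -102480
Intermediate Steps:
N(c, k) = -4 (N(c, k) = -5 + (k + c)/(c + k) = -5 + (c + k)/(c + k) = -5 + 1 = -4)
W(G) = 2*G*(10 + G) (W(G) = (2*G)*(G + 10) = (2*G)*(10 + G) = 2*G*(10 + G))
W(N(2, -1)*(-1))*S = (2*(-4*(-1))*(10 - 4*(-1)))*(-915) = (2*4*(10 + 4))*(-915) = (2*4*14)*(-915) = 112*(-915) = -102480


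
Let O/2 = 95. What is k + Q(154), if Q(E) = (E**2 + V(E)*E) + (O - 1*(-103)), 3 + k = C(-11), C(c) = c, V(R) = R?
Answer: 47711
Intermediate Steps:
O = 190 (O = 2*95 = 190)
k = -14 (k = -3 - 11 = -14)
Q(E) = 293 + 2*E**2 (Q(E) = (E**2 + E*E) + (190 - 1*(-103)) = (E**2 + E**2) + (190 + 103) = 2*E**2 + 293 = 293 + 2*E**2)
k + Q(154) = -14 + (293 + 2*154**2) = -14 + (293 + 2*23716) = -14 + (293 + 47432) = -14 + 47725 = 47711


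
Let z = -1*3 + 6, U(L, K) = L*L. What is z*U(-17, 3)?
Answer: 867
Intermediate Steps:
U(L, K) = L²
z = 3 (z = -3 + 6 = 3)
z*U(-17, 3) = 3*(-17)² = 3*289 = 867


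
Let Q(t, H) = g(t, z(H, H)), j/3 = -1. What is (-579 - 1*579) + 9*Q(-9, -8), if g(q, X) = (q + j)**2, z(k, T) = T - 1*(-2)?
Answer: 138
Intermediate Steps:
j = -3 (j = 3*(-1) = -3)
z(k, T) = 2 + T (z(k, T) = T + 2 = 2 + T)
g(q, X) = (-3 + q)**2 (g(q, X) = (q - 3)**2 = (-3 + q)**2)
Q(t, H) = (-3 + t)**2
(-579 - 1*579) + 9*Q(-9, -8) = (-579 - 1*579) + 9*(-3 - 9)**2 = (-579 - 579) + 9*(-12)**2 = -1158 + 9*144 = -1158 + 1296 = 138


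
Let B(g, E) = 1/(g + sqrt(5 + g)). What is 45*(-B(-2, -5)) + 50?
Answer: 140 + 45*sqrt(3) ≈ 217.94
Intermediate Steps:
45*(-B(-2, -5)) + 50 = 45*(-1/(-2 + sqrt(5 - 2))) + 50 = 45*(-1/(-2 + sqrt(3))) + 50 = -45/(-2 + sqrt(3)) + 50 = 50 - 45/(-2 + sqrt(3))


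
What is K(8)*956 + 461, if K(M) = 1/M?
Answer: 1161/2 ≈ 580.50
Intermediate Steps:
K(8)*956 + 461 = 956/8 + 461 = (⅛)*956 + 461 = 239/2 + 461 = 1161/2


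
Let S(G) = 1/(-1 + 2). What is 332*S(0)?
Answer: 332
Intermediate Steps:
S(G) = 1 (S(G) = 1/1 = 1)
332*S(0) = 332*1 = 332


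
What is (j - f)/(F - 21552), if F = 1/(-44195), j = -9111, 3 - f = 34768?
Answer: -1133778530/952490641 ≈ -1.1903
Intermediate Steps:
f = -34765 (f = 3 - 1*34768 = 3 - 34768 = -34765)
F = -1/44195 ≈ -2.2627e-5
(j - f)/(F - 21552) = (-9111 - 1*(-34765))/(-1/44195 - 21552) = (-9111 + 34765)/(-952490641/44195) = 25654*(-44195/952490641) = -1133778530/952490641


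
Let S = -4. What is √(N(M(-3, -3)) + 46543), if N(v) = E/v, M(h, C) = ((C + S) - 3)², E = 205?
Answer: √4654505/10 ≈ 215.74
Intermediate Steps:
M(h, C) = (-7 + C)² (M(h, C) = ((C - 4) - 3)² = ((-4 + C) - 3)² = (-7 + C)²)
N(v) = 205/v
√(N(M(-3, -3)) + 46543) = √(205/((-7 - 3)²) + 46543) = √(205/((-10)²) + 46543) = √(205/100 + 46543) = √(205*(1/100) + 46543) = √(41/20 + 46543) = √(930901/20) = √4654505/10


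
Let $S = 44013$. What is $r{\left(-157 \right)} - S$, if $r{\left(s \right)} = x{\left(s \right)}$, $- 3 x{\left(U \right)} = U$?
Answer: $- \frac{131882}{3} \approx -43961.0$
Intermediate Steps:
$x{\left(U \right)} = - \frac{U}{3}$
$r{\left(s \right)} = - \frac{s}{3}$
$r{\left(-157 \right)} - S = \left(- \frac{1}{3}\right) \left(-157\right) - 44013 = \frac{157}{3} - 44013 = - \frac{131882}{3}$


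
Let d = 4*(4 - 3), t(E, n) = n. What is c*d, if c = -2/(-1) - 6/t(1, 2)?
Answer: -4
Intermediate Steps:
d = 4 (d = 4*1 = 4)
c = -1 (c = -2/(-1) - 6/2 = -2*(-1) - 6*½ = 2 - 3 = -1)
c*d = -1*4 = -4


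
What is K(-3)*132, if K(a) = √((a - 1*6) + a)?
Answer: 264*I*√3 ≈ 457.26*I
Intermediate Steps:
K(a) = √(-6 + 2*a) (K(a) = √((a - 6) + a) = √((-6 + a) + a) = √(-6 + 2*a))
K(-3)*132 = √(-6 + 2*(-3))*132 = √(-6 - 6)*132 = √(-12)*132 = (2*I*√3)*132 = 264*I*√3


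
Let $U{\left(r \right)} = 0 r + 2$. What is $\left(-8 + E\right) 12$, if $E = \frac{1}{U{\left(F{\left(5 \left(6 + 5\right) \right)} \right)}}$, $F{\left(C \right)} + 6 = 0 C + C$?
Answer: $-90$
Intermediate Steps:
$F{\left(C \right)} = -6 + C$ ($F{\left(C \right)} = -6 + \left(0 C + C\right) = -6 + \left(0 + C\right) = -6 + C$)
$U{\left(r \right)} = 2$ ($U{\left(r \right)} = 0 + 2 = 2$)
$E = \frac{1}{2} \approx 0.5$
$\left(-8 + E\right) 12 = \left(-8 + \frac{1}{2}\right) 12 = \left(- \frac{15}{2}\right) 12 = -90$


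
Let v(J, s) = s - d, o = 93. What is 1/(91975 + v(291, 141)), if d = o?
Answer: 1/92023 ≈ 1.0867e-5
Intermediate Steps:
d = 93
v(J, s) = -93 + s (v(J, s) = s - 1*93 = s - 93 = -93 + s)
1/(91975 + v(291, 141)) = 1/(91975 + (-93 + 141)) = 1/(91975 + 48) = 1/92023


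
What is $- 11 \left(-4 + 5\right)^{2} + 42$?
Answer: $31$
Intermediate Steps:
$- 11 \left(-4 + 5\right)^{2} + 42 = - 11 \cdot 1^{2} + 42 = \left(-11\right) 1 + 42 = -11 + 42 = 31$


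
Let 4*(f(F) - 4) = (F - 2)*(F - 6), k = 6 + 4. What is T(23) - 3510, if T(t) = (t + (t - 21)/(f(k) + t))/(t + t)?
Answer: -5650293/1610 ≈ -3509.5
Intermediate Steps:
k = 10
f(F) = 4 + (-6 + F)*(-2 + F)/4 (f(F) = 4 + ((F - 2)*(F - 6))/4 = 4 + ((-2 + F)*(-6 + F))/4 = 4 + ((-6 + F)*(-2 + F))/4 = 4 + (-6 + F)*(-2 + F)/4)
T(t) = (t + (-21 + t)/(12 + t))/(2*t) (T(t) = (t + (t - 21)/((7 - 2*10 + (1/4)*10**2) + t))/(t + t) = (t + (-21 + t)/((7 - 20 + (1/4)*100) + t))/((2*t)) = (t + (-21 + t)/((7 - 20 + 25) + t))*(1/(2*t)) = (t + (-21 + t)/(12 + t))*(1/(2*t)) = (t + (-21 + t)/(12 + t))/(2*t))
T(23) - 3510 = (1/2)*(-21 + 23**2 + 13*23)/(23*(12 + 23)) - 3510 = (1/2)*(1/23)*(-21 + 529 + 299)/35 - 3510 = (1/2)*(1/23)*(1/35)*807 - 3510 = 807/1610 - 3510 = -5650293/1610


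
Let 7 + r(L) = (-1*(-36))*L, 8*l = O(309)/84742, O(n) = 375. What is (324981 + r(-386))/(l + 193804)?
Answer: 210890975008/131386708919 ≈ 1.6051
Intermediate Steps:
l = 375/677936 (l = (375/84742)/8 = (375*(1/84742))/8 = (⅛)*(375/84742) = 375/677936 ≈ 0.00055315)
r(L) = -7 + 36*L (r(L) = -7 + (-1*(-36))*L = -7 + 36*L)
(324981 + r(-386))/(l + 193804) = (324981 + (-7 + 36*(-386)))/(375/677936 + 193804) = (324981 + (-7 - 13896))/(131386708919/677936) = (324981 - 13903)*(677936/131386708919) = 311078*(677936/131386708919) = 210890975008/131386708919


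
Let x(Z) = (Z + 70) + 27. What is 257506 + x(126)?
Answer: 257729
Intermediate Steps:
x(Z) = 97 + Z (x(Z) = (70 + Z) + 27 = 97 + Z)
257506 + x(126) = 257506 + (97 + 126) = 257506 + 223 = 257729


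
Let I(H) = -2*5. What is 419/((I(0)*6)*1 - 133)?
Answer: -419/193 ≈ -2.1710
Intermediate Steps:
I(H) = -10
419/((I(0)*6)*1 - 133) = 419/(-10*6*1 - 133) = 419/(-60*1 - 133) = 419/(-60 - 133) = 419/(-193) = -1/193*419 = -419/193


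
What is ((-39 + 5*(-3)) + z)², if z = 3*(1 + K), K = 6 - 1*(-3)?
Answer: 576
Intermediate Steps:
K = 9 (K = 6 + 3 = 9)
z = 30 (z = 3*(1 + 9) = 3*10 = 30)
((-39 + 5*(-3)) + z)² = ((-39 + 5*(-3)) + 30)² = ((-39 - 15) + 30)² = (-54 + 30)² = (-24)² = 576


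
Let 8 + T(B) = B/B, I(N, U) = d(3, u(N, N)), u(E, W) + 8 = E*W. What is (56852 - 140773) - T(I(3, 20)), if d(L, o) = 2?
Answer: -83914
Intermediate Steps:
u(E, W) = -8 + E*W
I(N, U) = 2
T(B) = -7 (T(B) = -8 + B/B = -8 + 1 = -7)
(56852 - 140773) - T(I(3, 20)) = (56852 - 140773) - 1*(-7) = -83921 + 7 = -83914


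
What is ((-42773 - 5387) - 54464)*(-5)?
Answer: 513120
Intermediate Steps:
((-42773 - 5387) - 54464)*(-5) = (-48160 - 54464)*(-5) = -102624*(-5) = 513120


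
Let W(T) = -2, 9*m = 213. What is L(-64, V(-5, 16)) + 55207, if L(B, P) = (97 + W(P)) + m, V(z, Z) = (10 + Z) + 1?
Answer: 165977/3 ≈ 55326.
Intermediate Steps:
m = 71/3 (m = (1/9)*213 = 71/3 ≈ 23.667)
V(z, Z) = 11 + Z
L(B, P) = 356/3 (L(B, P) = (97 - 2) + 71/3 = 95 + 71/3 = 356/3)
L(-64, V(-5, 16)) + 55207 = 356/3 + 55207 = 165977/3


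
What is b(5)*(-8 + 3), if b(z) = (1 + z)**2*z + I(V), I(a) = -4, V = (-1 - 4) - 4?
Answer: -880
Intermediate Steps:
V = -9 (V = -5 - 4 = -9)
b(z) = -4 + z*(1 + z)**2 (b(z) = (1 + z)**2*z - 4 = z*(1 + z)**2 - 4 = -4 + z*(1 + z)**2)
b(5)*(-8 + 3) = (-4 + 5*(1 + 5)**2)*(-8 + 3) = (-4 + 5*6**2)*(-5) = (-4 + 5*36)*(-5) = (-4 + 180)*(-5) = 176*(-5) = -880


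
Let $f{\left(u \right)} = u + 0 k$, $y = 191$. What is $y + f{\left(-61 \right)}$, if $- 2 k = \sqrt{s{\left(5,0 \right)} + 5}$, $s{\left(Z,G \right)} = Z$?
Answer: $130$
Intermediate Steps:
$k = - \frac{\sqrt{10}}{2}$ ($k = - \frac{\sqrt{5 + 5}}{2} = - \frac{\sqrt{10}}{2} \approx -1.5811$)
$f{\left(u \right)} = u$ ($f{\left(u \right)} = u + 0 \left(- \frac{\sqrt{10}}{2}\right) = u + 0 = u$)
$y + f{\left(-61 \right)} = 191 - 61 = 130$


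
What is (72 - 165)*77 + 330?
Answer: -6831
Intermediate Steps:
(72 - 165)*77 + 330 = -93*77 + 330 = -7161 + 330 = -6831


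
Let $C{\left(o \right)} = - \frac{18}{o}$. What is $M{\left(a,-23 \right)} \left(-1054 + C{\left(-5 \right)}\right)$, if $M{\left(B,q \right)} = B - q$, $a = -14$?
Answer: $- \frac{47268}{5} \approx -9453.6$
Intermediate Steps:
$M{\left(a,-23 \right)} \left(-1054 + C{\left(-5 \right)}\right) = \left(-14 - -23\right) \left(-1054 - \frac{18}{-5}\right) = \left(-14 + 23\right) \left(-1054 - - \frac{18}{5}\right) = 9 \left(-1054 + \frac{18}{5}\right) = 9 \left(- \frac{5252}{5}\right) = - \frac{47268}{5}$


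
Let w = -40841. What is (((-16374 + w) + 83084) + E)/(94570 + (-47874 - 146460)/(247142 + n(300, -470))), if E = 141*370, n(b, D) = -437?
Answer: 713059685/864099908 ≈ 0.82520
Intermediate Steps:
E = 52170
(((-16374 + w) + 83084) + E)/(94570 + (-47874 - 146460)/(247142 + n(300, -470))) = (((-16374 - 40841) + 83084) + 52170)/(94570 + (-47874 - 146460)/(247142 - 437)) = ((-57215 + 83084) + 52170)/(94570 - 194334/246705) = (25869 + 52170)/(94570 - 194334*1/246705) = 78039/(94570 - 64778/82235) = 78039/(7776899172/82235) = 78039*(82235/7776899172) = 713059685/864099908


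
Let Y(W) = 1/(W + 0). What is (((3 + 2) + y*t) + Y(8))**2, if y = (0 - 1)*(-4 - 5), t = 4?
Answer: 108241/64 ≈ 1691.3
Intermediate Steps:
y = 9 (y = -1*(-9) = 9)
Y(W) = 1/W
(((3 + 2) + y*t) + Y(8))**2 = (((3 + 2) + 9*4) + 1/8)**2 = ((5 + 36) + 1/8)**2 = (41 + 1/8)**2 = (329/8)**2 = 108241/64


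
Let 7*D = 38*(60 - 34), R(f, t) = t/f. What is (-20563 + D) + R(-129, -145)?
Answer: -18439922/903 ≈ -20421.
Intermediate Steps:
D = 988/7 (D = (38*(60 - 34))/7 = (38*26)/7 = (⅐)*988 = 988/7 ≈ 141.14)
(-20563 + D) + R(-129, -145) = (-20563 + 988/7) - 145/(-129) = -142953/7 - 145*(-1/129) = -142953/7 + 145/129 = -18439922/903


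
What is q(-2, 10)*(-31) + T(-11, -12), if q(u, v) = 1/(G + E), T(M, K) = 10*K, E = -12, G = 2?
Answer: -1169/10 ≈ -116.90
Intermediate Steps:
q(u, v) = -⅒ (q(u, v) = 1/(2 - 12) = 1/(-10) = -⅒)
q(-2, 10)*(-31) + T(-11, -12) = -⅒*(-31) + 10*(-12) = 31/10 - 120 = -1169/10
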